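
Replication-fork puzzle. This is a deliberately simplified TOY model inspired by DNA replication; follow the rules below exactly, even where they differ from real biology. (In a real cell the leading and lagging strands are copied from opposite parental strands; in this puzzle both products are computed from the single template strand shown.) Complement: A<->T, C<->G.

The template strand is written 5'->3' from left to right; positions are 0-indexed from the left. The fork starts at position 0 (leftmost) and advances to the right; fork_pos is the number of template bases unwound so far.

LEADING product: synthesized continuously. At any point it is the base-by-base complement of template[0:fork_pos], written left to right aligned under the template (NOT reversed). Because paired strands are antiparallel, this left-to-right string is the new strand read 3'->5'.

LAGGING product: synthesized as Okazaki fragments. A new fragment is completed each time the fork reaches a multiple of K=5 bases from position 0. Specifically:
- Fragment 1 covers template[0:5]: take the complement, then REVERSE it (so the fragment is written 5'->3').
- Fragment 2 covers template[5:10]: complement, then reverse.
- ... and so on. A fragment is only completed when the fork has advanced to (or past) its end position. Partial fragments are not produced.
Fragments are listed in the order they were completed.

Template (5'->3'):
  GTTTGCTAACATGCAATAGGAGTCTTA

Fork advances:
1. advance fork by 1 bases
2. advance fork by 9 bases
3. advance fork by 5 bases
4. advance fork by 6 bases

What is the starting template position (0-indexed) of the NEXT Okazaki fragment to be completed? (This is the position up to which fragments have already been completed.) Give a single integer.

Step 1: advance 1 -> fork_pos = 0 + 1 = 1. Next multiple of 5 is 5 (not reached); still 0 fragment(s).
Step 2: advance 9 -> fork_pos = 1 + 9 = 10. Reached multiple(s) of 5: 5, 10 -> fragments 1-2 completed (2 total).
Step 3: advance 5 -> fork_pos = 10 + 5 = 15. Reached multiple(s) of 5: 15 -> fragment 3 completed (3 total).
Step 4: advance 6 -> fork_pos = 15 + 6 = 21. Reached multiple(s) of 5: 20 -> fragment 4 completed (4 total).
4 fragment(s) completed, covering template[0:20] (4 x 5 = 20). The next fragment, fragment 5, covers template[20:25], so it starts at position 20.

Answer: 20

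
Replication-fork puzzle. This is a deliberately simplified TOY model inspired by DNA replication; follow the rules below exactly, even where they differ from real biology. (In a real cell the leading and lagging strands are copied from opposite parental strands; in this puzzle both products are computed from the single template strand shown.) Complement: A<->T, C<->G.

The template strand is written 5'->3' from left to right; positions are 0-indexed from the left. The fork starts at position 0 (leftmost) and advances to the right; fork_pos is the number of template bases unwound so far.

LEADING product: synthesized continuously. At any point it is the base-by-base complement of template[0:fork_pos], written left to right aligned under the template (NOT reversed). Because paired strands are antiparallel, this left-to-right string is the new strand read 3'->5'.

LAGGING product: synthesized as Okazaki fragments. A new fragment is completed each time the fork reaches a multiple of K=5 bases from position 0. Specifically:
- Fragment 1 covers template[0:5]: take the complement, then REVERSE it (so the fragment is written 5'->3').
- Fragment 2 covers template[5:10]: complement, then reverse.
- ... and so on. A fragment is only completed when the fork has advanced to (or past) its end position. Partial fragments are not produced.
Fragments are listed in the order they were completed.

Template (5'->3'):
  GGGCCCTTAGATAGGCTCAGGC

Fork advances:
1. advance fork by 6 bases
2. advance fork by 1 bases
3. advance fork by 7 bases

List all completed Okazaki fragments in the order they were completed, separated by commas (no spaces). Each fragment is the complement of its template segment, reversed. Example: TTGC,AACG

Answer: GGCCC,CTAAG

Derivation:
Step 1: advance 6 -> fork_pos = 0 + 6 = 6. Reached multiple(s) of 5: 5 -> fragment 1 completed (1 total).
Step 2: advance 1 -> fork_pos = 6 + 1 = 7. Next multiple of 5 is 10 (not reached); still 1 fragment(s).
Step 3: advance 7 -> fork_pos = 7 + 7 = 14. Reached multiple(s) of 5: 10 -> fragment 2 completed (2 total).
Final fork_pos = 14, so 2 fragment(s) are complete. Build each: template segment -> complement -> reverse.
Fragment 1: template[0:5] = GGGCC -> complement CCCGG -> reversed GGCCC
Fragment 2: template[5:10] = CTTAG -> complement GAATC -> reversed CTAAG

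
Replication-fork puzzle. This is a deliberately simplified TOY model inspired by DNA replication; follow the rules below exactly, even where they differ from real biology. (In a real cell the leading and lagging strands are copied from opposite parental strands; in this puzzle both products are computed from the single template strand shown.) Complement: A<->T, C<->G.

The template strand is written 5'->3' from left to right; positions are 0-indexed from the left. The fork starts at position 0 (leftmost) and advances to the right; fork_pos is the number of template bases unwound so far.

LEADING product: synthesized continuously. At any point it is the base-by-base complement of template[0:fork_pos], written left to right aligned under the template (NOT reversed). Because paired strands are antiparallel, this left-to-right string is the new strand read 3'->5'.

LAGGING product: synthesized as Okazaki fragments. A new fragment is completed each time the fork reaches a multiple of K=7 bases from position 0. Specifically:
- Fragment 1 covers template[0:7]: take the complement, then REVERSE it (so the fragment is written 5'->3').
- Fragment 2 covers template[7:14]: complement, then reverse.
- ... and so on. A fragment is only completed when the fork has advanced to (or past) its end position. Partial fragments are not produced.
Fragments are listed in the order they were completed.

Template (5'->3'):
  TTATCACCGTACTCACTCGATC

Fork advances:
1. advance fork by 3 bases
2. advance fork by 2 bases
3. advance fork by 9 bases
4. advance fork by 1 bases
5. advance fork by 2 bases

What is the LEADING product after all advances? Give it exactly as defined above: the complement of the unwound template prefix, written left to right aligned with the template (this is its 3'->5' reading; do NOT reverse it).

Step 1: advance 3 -> fork_pos = 0 + 3 = 3.
Step 2: advance 2 -> fork_pos = 3 + 2 = 5.
Step 3: advance 9 -> fork_pos = 5 + 9 = 14.
Step 4: advance 1 -> fork_pos = 14 + 1 = 15.
Step 5: advance 2 -> fork_pos = 15 + 2 = 17.
Unwound prefix: template[0:17] = TTATCACCGTACTCACT
Complement it base by base (A<->T, C<->G), keeping left-to-right order:
  [0:5] TTATC -> AATAG
  [5:10] ACCGT -> TGGCA
  [10:15] ACTCA -> TGAGT
  [15:17] CT -> GA
Concatenate: AATAGTGGCATGAGTGA (length 17; written aligned with the template, i.e. 3'->5').

Answer: AATAGTGGCATGAGTGA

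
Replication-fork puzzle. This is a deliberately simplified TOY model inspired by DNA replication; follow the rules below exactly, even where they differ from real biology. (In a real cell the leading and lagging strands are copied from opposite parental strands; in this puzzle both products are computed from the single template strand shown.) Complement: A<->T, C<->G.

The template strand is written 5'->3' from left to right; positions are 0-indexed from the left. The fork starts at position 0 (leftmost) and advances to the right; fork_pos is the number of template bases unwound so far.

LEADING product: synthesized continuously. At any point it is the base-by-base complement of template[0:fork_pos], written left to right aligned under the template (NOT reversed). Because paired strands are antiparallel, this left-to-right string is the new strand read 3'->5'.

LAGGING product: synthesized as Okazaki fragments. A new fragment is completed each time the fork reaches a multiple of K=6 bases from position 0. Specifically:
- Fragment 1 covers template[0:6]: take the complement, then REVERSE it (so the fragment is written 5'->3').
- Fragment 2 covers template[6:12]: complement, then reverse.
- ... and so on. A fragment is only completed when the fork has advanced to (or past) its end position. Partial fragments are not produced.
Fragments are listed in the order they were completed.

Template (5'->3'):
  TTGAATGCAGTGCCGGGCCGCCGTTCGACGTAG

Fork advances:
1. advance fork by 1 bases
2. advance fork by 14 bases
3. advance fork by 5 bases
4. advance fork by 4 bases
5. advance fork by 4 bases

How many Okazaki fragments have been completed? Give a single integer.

Step 1: advance 1 -> fork_pos = 0 + 1 = 1. Next multiple of 6 is 6 (not reached); still 0 fragment(s).
Step 2: advance 14 -> fork_pos = 1 + 14 = 15. Reached multiple(s) of 6: 6, 12 -> fragments 1-2 completed (2 total).
Step 3: advance 5 -> fork_pos = 15 + 5 = 20. Reached multiple(s) of 6: 18 -> fragment 3 completed (3 total).
Step 4: advance 4 -> fork_pos = 20 + 4 = 24. Reached multiple(s) of 6: 24 -> fragment 4 completed (4 total).
Step 5: advance 4 -> fork_pos = 24 + 4 = 28. Next multiple of 6 is 30 (not reached); still 4 fragment(s).
Check: final fork_pos = 28; the multiples of 6 that are <= 28 are 6..24 -> 28 // 6 = 4 completed fragment(s).

Answer: 4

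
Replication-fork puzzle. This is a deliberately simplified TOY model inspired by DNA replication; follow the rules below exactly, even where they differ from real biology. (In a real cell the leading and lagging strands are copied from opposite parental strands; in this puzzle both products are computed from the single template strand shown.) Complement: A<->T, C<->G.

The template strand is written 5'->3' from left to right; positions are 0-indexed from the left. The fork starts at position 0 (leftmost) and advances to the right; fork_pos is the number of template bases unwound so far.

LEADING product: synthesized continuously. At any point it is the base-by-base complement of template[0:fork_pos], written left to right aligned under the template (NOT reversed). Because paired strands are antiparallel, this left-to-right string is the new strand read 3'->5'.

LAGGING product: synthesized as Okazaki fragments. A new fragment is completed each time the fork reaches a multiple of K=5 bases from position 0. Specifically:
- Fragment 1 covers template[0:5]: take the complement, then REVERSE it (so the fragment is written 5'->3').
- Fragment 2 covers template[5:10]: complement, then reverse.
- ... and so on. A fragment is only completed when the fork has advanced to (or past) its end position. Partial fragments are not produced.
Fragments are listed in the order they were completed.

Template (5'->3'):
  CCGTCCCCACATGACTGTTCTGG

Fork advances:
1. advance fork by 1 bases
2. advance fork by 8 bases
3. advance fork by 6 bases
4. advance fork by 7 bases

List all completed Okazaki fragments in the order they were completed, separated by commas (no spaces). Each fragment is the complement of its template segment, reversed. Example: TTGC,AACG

Answer: GACGG,GTGGG,GTCAT,GAACA

Derivation:
Step 1: advance 1 -> fork_pos = 0 + 1 = 1. Next multiple of 5 is 5 (not reached); still 0 fragment(s).
Step 2: advance 8 -> fork_pos = 1 + 8 = 9. Reached multiple(s) of 5: 5 -> fragment 1 completed (1 total).
Step 3: advance 6 -> fork_pos = 9 + 6 = 15. Reached multiple(s) of 5: 10, 15 -> fragments 2-3 completed (3 total).
Step 4: advance 7 -> fork_pos = 15 + 7 = 22. Reached multiple(s) of 5: 20 -> fragment 4 completed (4 total).
Final fork_pos = 22, so 4 fragment(s) are complete. Build each: template segment -> complement -> reverse.
Fragment 1: template[0:5] = CCGTC -> complement GGCAG -> reversed GACGG
Fragment 2: template[5:10] = CCCAC -> complement GGGTG -> reversed GTGGG
Fragment 3: template[10:15] = ATGAC -> complement TACTG -> reversed GTCAT
Fragment 4: template[15:20] = TGTTC -> complement ACAAG -> reversed GAACA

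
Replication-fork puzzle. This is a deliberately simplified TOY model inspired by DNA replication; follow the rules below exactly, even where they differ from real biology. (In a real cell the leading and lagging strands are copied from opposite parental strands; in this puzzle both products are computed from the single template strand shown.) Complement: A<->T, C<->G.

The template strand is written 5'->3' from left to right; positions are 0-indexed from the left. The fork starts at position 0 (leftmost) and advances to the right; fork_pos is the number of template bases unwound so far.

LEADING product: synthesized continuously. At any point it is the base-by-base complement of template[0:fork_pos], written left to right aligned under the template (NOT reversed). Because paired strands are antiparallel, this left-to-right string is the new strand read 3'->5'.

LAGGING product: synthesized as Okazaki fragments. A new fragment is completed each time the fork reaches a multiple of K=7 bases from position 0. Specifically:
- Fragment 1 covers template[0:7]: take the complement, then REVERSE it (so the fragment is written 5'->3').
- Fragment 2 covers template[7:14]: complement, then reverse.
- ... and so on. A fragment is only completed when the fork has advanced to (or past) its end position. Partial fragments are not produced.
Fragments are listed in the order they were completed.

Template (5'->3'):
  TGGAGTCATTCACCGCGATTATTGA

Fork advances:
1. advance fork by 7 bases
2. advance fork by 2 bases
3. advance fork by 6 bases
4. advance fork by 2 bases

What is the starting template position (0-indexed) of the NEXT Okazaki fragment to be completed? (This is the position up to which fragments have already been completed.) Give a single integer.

Step 1: advance 7 -> fork_pos = 0 + 7 = 7. Reached multiple(s) of 7: 7 -> fragment 1 completed (1 total).
Step 2: advance 2 -> fork_pos = 7 + 2 = 9. Next multiple of 7 is 14 (not reached); still 1 fragment(s).
Step 3: advance 6 -> fork_pos = 9 + 6 = 15. Reached multiple(s) of 7: 14 -> fragment 2 completed (2 total).
Step 4: advance 2 -> fork_pos = 15 + 2 = 17. Next multiple of 7 is 21 (not reached); still 2 fragment(s).
2 fragment(s) completed, covering template[0:14] (2 x 7 = 14). The next fragment, fragment 3, covers template[14:21], so it starts at position 14.

Answer: 14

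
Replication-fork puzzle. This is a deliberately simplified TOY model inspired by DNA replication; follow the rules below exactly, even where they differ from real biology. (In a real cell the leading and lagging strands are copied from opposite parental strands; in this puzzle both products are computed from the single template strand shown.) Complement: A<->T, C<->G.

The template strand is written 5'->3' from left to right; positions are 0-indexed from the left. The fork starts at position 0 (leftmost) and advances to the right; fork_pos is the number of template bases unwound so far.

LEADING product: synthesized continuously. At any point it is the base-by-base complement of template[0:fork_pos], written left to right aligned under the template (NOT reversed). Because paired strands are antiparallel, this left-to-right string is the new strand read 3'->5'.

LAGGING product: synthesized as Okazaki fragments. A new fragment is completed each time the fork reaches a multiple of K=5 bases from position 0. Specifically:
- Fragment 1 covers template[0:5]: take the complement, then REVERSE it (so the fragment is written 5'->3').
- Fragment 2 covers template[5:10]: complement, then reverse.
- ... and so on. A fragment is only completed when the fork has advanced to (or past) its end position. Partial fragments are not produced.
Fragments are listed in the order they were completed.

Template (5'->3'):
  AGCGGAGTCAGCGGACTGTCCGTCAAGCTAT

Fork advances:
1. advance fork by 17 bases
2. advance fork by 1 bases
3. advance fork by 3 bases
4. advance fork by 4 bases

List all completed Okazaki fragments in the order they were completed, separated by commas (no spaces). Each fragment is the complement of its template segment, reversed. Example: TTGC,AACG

Step 1: advance 17 -> fork_pos = 0 + 17 = 17. Reached multiple(s) of 5: 5, 10, 15 -> fragments 1-3 completed (3 total).
Step 2: advance 1 -> fork_pos = 17 + 1 = 18. Next multiple of 5 is 20 (not reached); still 3 fragment(s).
Step 3: advance 3 -> fork_pos = 18 + 3 = 21. Reached multiple(s) of 5: 20 -> fragment 4 completed (4 total).
Step 4: advance 4 -> fork_pos = 21 + 4 = 25. Reached multiple(s) of 5: 25 -> fragment 5 completed (5 total).
Final fork_pos = 25, so 5 fragment(s) are complete. Build each: template segment -> complement -> reverse.
Fragment 1: template[0:5] = AGCGG -> complement TCGCC -> reversed CCGCT
Fragment 2: template[5:10] = AGTCA -> complement TCAGT -> reversed TGACT
Fragment 3: template[10:15] = GCGGA -> complement CGCCT -> reversed TCCGC
Fragment 4: template[15:20] = CTGTC -> complement GACAG -> reversed GACAG
Fragment 5: template[20:25] = CGTCA -> complement GCAGT -> reversed TGACG

Answer: CCGCT,TGACT,TCCGC,GACAG,TGACG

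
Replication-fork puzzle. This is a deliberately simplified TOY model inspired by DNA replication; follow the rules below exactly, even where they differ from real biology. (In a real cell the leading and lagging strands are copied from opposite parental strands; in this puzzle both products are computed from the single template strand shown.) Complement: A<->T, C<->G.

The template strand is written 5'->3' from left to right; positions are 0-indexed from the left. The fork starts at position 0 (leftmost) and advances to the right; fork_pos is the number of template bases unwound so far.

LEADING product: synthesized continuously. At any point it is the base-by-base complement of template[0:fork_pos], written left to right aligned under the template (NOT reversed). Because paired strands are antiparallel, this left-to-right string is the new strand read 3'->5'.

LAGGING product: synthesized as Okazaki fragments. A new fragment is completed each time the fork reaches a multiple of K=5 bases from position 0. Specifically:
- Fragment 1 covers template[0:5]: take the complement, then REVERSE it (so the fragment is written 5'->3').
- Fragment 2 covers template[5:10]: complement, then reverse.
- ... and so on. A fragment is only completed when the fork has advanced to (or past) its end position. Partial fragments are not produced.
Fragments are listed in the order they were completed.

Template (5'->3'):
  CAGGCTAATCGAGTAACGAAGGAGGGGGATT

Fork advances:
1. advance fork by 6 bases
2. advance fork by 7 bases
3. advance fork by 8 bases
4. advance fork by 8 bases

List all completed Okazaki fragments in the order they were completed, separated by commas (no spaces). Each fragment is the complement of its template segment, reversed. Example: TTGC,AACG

Answer: GCCTG,GATTA,TACTC,TTCGT,CCTCC

Derivation:
Step 1: advance 6 -> fork_pos = 0 + 6 = 6. Reached multiple(s) of 5: 5 -> fragment 1 completed (1 total).
Step 2: advance 7 -> fork_pos = 6 + 7 = 13. Reached multiple(s) of 5: 10 -> fragment 2 completed (2 total).
Step 3: advance 8 -> fork_pos = 13 + 8 = 21. Reached multiple(s) of 5: 15, 20 -> fragments 3-4 completed (4 total).
Step 4: advance 8 -> fork_pos = 21 + 8 = 29. Reached multiple(s) of 5: 25 -> fragment 5 completed (5 total).
Final fork_pos = 29, so 5 fragment(s) are complete. Build each: template segment -> complement -> reverse.
Fragment 1: template[0:5] = CAGGC -> complement GTCCG -> reversed GCCTG
Fragment 2: template[5:10] = TAATC -> complement ATTAG -> reversed GATTA
Fragment 3: template[10:15] = GAGTA -> complement CTCAT -> reversed TACTC
Fragment 4: template[15:20] = ACGAA -> complement TGCTT -> reversed TTCGT
Fragment 5: template[20:25] = GGAGG -> complement CCTCC -> reversed CCTCC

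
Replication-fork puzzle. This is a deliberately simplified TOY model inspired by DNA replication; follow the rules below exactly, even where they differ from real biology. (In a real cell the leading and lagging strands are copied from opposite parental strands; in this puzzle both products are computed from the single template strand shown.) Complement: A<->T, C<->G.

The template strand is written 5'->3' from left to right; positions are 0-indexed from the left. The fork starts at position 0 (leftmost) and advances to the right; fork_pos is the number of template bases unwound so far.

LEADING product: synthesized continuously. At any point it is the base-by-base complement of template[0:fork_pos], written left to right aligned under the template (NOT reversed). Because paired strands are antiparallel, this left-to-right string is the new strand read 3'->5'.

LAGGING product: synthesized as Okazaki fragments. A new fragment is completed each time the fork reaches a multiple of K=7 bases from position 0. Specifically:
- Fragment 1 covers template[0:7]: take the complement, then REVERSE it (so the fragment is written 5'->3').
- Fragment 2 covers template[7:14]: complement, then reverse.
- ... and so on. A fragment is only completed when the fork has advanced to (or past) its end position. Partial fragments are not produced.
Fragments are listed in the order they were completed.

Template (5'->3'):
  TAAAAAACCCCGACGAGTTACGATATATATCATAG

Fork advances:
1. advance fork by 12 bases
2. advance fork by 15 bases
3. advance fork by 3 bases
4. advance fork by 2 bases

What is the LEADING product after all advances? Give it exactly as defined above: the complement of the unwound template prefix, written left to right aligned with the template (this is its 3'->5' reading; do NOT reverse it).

Step 1: advance 12 -> fork_pos = 0 + 12 = 12.
Step 2: advance 15 -> fork_pos = 12 + 15 = 27.
Step 3: advance 3 -> fork_pos = 27 + 3 = 30.
Step 4: advance 2 -> fork_pos = 30 + 2 = 32.
Unwound prefix: template[0:32] = TAAAAAACCCCGACGAGTTACGATATATATCA
Complement it base by base (A<->T, C<->G), keeping left-to-right order:
  [0:5] TAAAA -> ATTTT
  [5:10] AACCC -> TTGGG
  [10:15] CGACG -> GCTGC
  [15:20] AGTTA -> TCAAT
  [20:25] CGATA -> GCTAT
  [25:30] TATAT -> ATATA
  [30:32] CA -> GT
Concatenate: ATTTTTTGGGGCTGCTCAATGCTATATATAGT (length 32; written aligned with the template, i.e. 3'->5').

Answer: ATTTTTTGGGGCTGCTCAATGCTATATATAGT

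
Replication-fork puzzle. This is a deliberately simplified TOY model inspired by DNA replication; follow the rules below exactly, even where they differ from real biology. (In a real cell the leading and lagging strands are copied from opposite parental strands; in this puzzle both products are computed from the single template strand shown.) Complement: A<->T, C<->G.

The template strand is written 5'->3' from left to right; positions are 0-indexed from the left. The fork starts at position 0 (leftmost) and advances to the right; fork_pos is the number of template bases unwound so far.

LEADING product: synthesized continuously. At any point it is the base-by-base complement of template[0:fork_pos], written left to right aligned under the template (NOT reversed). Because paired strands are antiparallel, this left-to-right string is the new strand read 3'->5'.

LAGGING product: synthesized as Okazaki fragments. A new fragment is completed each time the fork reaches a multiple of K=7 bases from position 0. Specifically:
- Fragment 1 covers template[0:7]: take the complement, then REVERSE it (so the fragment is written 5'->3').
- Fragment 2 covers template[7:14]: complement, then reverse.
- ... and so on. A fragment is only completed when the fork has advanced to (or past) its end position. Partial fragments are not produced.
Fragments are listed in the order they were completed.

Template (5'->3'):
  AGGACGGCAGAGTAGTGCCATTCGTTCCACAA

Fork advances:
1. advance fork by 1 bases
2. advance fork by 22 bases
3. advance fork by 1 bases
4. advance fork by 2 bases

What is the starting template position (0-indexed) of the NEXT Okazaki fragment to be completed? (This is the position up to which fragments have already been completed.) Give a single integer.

Step 1: advance 1 -> fork_pos = 0 + 1 = 1. Next multiple of 7 is 7 (not reached); still 0 fragment(s).
Step 2: advance 22 -> fork_pos = 1 + 22 = 23. Reached multiple(s) of 7: 7, 14, 21 -> fragments 1-3 completed (3 total).
Step 3: advance 1 -> fork_pos = 23 + 1 = 24. Next multiple of 7 is 28 (not reached); still 3 fragment(s).
Step 4: advance 2 -> fork_pos = 24 + 2 = 26. Next multiple of 7 is 28 (not reached); still 3 fragment(s).
3 fragment(s) completed, covering template[0:21] (3 x 7 = 21). The next fragment, fragment 4, covers template[21:28], so it starts at position 21.

Answer: 21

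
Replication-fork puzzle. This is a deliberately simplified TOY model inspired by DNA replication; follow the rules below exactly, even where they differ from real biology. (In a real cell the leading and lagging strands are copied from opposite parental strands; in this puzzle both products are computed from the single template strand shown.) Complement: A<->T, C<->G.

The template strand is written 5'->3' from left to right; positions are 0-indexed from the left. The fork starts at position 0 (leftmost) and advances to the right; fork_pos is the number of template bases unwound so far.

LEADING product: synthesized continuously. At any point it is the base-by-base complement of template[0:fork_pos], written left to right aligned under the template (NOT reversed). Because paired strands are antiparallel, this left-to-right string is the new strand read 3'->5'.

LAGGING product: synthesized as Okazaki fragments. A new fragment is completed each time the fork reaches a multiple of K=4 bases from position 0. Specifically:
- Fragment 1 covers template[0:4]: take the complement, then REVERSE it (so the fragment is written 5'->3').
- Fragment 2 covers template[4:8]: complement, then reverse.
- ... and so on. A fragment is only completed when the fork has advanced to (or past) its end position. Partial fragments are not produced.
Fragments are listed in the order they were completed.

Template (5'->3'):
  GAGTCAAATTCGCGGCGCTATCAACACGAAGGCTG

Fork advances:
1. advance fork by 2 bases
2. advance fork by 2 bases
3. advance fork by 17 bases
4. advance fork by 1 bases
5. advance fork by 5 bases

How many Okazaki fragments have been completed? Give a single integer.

Step 1: advance 2 -> fork_pos = 0 + 2 = 2. Next multiple of 4 is 4 (not reached); still 0 fragment(s).
Step 2: advance 2 -> fork_pos = 2 + 2 = 4. Reached multiple(s) of 4: 4 -> fragment 1 completed (1 total).
Step 3: advance 17 -> fork_pos = 4 + 17 = 21. Reached multiple(s) of 4: 8, 12, 16, 20 -> fragments 2-5 completed (5 total).
Step 4: advance 1 -> fork_pos = 21 + 1 = 22. Next multiple of 4 is 24 (not reached); still 5 fragment(s).
Step 5: advance 5 -> fork_pos = 22 + 5 = 27. Reached multiple(s) of 4: 24 -> fragment 6 completed (6 total).
Check: final fork_pos = 27; the multiples of 4 that are <= 27 are 4..24 -> 27 // 4 = 6 completed fragment(s).

Answer: 6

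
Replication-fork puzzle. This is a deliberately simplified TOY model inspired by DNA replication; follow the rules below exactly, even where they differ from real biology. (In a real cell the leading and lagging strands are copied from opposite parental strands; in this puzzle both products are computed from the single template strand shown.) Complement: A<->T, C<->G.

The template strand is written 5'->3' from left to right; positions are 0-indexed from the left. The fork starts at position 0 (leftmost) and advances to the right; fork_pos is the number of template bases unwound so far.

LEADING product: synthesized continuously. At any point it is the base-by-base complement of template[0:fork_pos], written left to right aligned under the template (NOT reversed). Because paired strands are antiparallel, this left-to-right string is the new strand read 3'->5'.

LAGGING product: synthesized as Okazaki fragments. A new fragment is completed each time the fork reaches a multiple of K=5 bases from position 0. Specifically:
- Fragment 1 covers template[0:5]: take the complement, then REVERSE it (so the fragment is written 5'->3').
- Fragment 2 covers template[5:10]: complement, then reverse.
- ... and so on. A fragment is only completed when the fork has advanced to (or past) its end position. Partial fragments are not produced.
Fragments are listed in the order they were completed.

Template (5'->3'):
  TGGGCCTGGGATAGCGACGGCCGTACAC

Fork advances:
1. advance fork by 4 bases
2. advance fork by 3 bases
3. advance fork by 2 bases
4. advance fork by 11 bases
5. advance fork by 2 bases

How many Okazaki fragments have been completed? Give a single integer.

Answer: 4

Derivation:
Step 1: advance 4 -> fork_pos = 0 + 4 = 4. Next multiple of 5 is 5 (not reached); still 0 fragment(s).
Step 2: advance 3 -> fork_pos = 4 + 3 = 7. Reached multiple(s) of 5: 5 -> fragment 1 completed (1 total).
Step 3: advance 2 -> fork_pos = 7 + 2 = 9. Next multiple of 5 is 10 (not reached); still 1 fragment(s).
Step 4: advance 11 -> fork_pos = 9 + 11 = 20. Reached multiple(s) of 5: 10, 15, 20 -> fragments 2-4 completed (4 total).
Step 5: advance 2 -> fork_pos = 20 + 2 = 22. Next multiple of 5 is 25 (not reached); still 4 fragment(s).
Check: final fork_pos = 22; the multiples of 5 that are <= 22 are 5..20 -> 22 // 5 = 4 completed fragment(s).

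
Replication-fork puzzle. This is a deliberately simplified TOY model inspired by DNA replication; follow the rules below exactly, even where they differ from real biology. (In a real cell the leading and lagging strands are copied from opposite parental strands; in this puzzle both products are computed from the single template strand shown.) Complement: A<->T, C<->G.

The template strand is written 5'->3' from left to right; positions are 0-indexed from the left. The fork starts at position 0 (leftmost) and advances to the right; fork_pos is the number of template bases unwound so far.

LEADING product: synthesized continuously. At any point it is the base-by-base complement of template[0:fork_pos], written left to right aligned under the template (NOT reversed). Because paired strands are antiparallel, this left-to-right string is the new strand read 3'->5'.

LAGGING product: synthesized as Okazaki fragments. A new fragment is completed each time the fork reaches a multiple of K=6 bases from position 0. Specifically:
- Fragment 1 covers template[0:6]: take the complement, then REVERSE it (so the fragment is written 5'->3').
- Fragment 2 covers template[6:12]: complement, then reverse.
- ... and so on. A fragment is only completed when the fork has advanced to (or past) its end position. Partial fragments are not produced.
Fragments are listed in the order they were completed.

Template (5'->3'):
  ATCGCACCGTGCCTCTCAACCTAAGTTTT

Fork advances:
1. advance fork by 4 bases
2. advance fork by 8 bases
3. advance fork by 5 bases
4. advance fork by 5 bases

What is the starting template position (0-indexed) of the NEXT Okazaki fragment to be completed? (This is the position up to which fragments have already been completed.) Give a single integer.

Answer: 18

Derivation:
Step 1: advance 4 -> fork_pos = 0 + 4 = 4. Next multiple of 6 is 6 (not reached); still 0 fragment(s).
Step 2: advance 8 -> fork_pos = 4 + 8 = 12. Reached multiple(s) of 6: 6, 12 -> fragments 1-2 completed (2 total).
Step 3: advance 5 -> fork_pos = 12 + 5 = 17. Next multiple of 6 is 18 (not reached); still 2 fragment(s).
Step 4: advance 5 -> fork_pos = 17 + 5 = 22. Reached multiple(s) of 6: 18 -> fragment 3 completed (3 total).
3 fragment(s) completed, covering template[0:18] (3 x 6 = 18). The next fragment, fragment 4, covers template[18:24], so it starts at position 18.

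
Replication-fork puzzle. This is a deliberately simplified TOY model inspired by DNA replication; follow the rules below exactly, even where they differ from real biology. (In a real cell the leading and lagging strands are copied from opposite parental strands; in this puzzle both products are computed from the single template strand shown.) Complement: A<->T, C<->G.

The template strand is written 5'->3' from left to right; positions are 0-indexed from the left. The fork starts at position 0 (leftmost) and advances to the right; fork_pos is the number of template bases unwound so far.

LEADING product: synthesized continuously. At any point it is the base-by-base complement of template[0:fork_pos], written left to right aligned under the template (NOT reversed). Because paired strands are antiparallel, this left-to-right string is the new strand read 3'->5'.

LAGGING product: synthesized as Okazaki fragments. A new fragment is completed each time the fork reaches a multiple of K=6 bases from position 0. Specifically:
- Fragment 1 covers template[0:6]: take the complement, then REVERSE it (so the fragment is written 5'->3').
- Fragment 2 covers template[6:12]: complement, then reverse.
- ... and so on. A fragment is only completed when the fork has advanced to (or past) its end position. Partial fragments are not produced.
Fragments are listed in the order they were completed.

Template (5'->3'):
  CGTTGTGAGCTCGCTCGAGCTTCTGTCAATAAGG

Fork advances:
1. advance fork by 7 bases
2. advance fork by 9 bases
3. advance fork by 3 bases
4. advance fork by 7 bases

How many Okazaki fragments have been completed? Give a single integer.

Answer: 4

Derivation:
Step 1: advance 7 -> fork_pos = 0 + 7 = 7. Reached multiple(s) of 6: 6 -> fragment 1 completed (1 total).
Step 2: advance 9 -> fork_pos = 7 + 9 = 16. Reached multiple(s) of 6: 12 -> fragment 2 completed (2 total).
Step 3: advance 3 -> fork_pos = 16 + 3 = 19. Reached multiple(s) of 6: 18 -> fragment 3 completed (3 total).
Step 4: advance 7 -> fork_pos = 19 + 7 = 26. Reached multiple(s) of 6: 24 -> fragment 4 completed (4 total).
Check: final fork_pos = 26; the multiples of 6 that are <= 26 are 6..24 -> 26 // 6 = 4 completed fragment(s).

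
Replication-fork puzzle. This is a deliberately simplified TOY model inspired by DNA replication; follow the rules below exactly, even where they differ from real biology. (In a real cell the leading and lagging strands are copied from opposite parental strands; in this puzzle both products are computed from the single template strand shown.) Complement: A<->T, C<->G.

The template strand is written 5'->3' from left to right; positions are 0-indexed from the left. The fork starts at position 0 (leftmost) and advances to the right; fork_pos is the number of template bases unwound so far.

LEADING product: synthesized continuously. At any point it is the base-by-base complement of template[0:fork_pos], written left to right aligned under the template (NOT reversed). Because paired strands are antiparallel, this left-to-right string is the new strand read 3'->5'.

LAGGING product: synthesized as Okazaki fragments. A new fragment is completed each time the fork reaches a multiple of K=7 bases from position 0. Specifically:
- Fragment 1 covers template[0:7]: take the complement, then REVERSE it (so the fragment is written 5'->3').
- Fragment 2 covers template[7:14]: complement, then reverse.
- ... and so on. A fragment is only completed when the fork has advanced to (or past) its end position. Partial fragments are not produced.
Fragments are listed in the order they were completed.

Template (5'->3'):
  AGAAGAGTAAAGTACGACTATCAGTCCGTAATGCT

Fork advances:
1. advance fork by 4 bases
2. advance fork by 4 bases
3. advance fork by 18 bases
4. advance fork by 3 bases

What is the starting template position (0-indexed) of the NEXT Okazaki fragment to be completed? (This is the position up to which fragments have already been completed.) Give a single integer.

Answer: 28

Derivation:
Step 1: advance 4 -> fork_pos = 0 + 4 = 4. Next multiple of 7 is 7 (not reached); still 0 fragment(s).
Step 2: advance 4 -> fork_pos = 4 + 4 = 8. Reached multiple(s) of 7: 7 -> fragment 1 completed (1 total).
Step 3: advance 18 -> fork_pos = 8 + 18 = 26. Reached multiple(s) of 7: 14, 21 -> fragments 2-3 completed (3 total).
Step 4: advance 3 -> fork_pos = 26 + 3 = 29. Reached multiple(s) of 7: 28 -> fragment 4 completed (4 total).
4 fragment(s) completed, covering template[0:28] (4 x 7 = 28). The next fragment, fragment 5, covers template[28:35], so it starts at position 28.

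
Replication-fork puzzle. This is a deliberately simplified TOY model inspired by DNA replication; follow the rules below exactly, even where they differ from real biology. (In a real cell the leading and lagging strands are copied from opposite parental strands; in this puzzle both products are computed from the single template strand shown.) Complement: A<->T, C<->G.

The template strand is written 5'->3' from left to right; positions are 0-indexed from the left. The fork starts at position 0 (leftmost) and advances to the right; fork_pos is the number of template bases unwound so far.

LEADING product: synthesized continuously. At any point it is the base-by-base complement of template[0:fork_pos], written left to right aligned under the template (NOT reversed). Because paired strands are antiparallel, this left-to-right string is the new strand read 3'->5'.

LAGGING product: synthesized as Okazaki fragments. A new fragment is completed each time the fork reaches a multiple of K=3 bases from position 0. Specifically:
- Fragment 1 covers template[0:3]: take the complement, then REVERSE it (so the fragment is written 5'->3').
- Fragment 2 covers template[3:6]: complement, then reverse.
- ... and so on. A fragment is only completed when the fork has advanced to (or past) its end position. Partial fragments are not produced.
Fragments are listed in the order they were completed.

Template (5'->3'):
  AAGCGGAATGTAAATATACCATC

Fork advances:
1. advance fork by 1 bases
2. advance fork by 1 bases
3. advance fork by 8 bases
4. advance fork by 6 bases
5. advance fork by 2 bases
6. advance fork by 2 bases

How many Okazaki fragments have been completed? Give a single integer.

Step 1: advance 1 -> fork_pos = 0 + 1 = 1. Next multiple of 3 is 3 (not reached); still 0 fragment(s).
Step 2: advance 1 -> fork_pos = 1 + 1 = 2. Next multiple of 3 is 3 (not reached); still 0 fragment(s).
Step 3: advance 8 -> fork_pos = 2 + 8 = 10. Reached multiple(s) of 3: 3, 6, 9 -> fragments 1-3 completed (3 total).
Step 4: advance 6 -> fork_pos = 10 + 6 = 16. Reached multiple(s) of 3: 12, 15 -> fragments 4-5 completed (5 total).
Step 5: advance 2 -> fork_pos = 16 + 2 = 18. Reached multiple(s) of 3: 18 -> fragment 6 completed (6 total).
Step 6: advance 2 -> fork_pos = 18 + 2 = 20. Next multiple of 3 is 21 (not reached); still 6 fragment(s).
Check: final fork_pos = 20; the multiples of 3 that are <= 20 are 3..18 -> 20 // 3 = 6 completed fragment(s).

Answer: 6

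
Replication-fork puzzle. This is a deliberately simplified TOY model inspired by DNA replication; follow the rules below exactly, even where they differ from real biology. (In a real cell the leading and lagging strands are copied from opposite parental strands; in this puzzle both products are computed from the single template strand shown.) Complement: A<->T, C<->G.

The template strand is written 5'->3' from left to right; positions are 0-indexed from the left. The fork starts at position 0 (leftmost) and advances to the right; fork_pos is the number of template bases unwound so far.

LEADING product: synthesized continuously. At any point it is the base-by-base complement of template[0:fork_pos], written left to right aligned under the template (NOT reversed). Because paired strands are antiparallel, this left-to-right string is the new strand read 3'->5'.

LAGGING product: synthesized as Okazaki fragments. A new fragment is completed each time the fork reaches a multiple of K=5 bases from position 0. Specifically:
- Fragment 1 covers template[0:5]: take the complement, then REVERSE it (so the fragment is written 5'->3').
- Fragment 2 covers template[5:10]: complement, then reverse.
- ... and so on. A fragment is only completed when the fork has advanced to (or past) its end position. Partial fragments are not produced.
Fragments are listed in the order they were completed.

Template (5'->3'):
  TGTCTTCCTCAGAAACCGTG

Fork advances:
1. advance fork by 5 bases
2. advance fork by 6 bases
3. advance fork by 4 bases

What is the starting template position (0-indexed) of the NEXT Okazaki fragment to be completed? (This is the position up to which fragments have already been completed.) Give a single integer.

Answer: 15

Derivation:
Step 1: advance 5 -> fork_pos = 0 + 5 = 5. Reached multiple(s) of 5: 5 -> fragment 1 completed (1 total).
Step 2: advance 6 -> fork_pos = 5 + 6 = 11. Reached multiple(s) of 5: 10 -> fragment 2 completed (2 total).
Step 3: advance 4 -> fork_pos = 11 + 4 = 15. Reached multiple(s) of 5: 15 -> fragment 3 completed (3 total).
3 fragment(s) completed, covering template[0:15] (3 x 5 = 15). The next fragment, fragment 4, covers template[15:20], so it starts at position 15.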